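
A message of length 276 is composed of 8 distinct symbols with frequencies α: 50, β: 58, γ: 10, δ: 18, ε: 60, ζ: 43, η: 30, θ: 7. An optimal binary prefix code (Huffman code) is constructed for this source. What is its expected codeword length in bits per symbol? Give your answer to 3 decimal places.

2.761 bits/symbol

Probabilities are the counts divided by 276.
Repeatedly combine the two least-probable nodes; the expected code length is the sum of the merged weights.
merge 7/276 + 5/138 → 17/276
merge 17/276 + 3/46 → 35/276
merge 5/46 + 35/276 → 65/276
merge 43/276 + 25/138 → 31/92
merge 29/138 + 5/23 → 59/138
merge 65/276 + 31/92 → 79/138
merge 59/138 + 79/138 → 1
L = 17/276 + 35/276 + 65/276 + 31/92 + 59/138 + 79/138 + 1 = 127/46 ≈ 2.761 bits/symbol.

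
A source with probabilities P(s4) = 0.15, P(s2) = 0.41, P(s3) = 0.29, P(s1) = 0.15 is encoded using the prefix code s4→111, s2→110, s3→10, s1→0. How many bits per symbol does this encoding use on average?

2.41 bits/symbol

L̄ = Σ pᵢ·ℓᵢ = 0.15·3 + 0.41·3 + 0.29·2 + 0.15·1 = 2.41 bits/symbol.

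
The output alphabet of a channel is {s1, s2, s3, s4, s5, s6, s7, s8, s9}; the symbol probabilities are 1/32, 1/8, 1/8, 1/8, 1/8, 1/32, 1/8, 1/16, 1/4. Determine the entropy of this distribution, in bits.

2.9375 bits

Each probability is a power of 1/2, so log₂(1/p) is an integer.
H = Σ p·log₂(1/p) = 1/32·5 + 1/8·3 + 1/8·3 + 1/8·3 + 1/8·3 + 1/32·5 + 1/8·3 + 1/16·4 + 1/4·2 = 2.9375 bits.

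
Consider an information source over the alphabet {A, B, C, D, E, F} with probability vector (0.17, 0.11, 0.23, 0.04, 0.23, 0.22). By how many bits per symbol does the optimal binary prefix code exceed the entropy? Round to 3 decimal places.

Entropy H = −Σ p log₂ p ≈ 2.4265 bits.
Huffman merges: 1/25+11/100→3/20; 3/20+17/100→8/25; 11/50+23/100→9/20; 23/100+8/25→11/20; 9/20+11/20→1. L = 247/100 ≈ 2.4700.
L − H = 2.4700 − 2.4265 = 0.043 bits.

0.043 bits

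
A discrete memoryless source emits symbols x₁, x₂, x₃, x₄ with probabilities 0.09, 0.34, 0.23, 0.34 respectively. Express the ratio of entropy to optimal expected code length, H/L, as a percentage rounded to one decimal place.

Entropy H = −Σ p log₂ p ≈ 1.8587 bits.
Huffman merges: 9/100+23/100→8/25; 8/25+17/50→33/50; 17/50+33/50→1. L = 99/50 ≈ 1.9800.
Efficiency = H/L = 1.8587/1.9800 = 93.9%.

93.9%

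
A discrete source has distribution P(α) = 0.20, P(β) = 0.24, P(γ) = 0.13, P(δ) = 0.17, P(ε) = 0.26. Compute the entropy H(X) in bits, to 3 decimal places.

2.281 bits

H = −Σ pᵢ log₂ pᵢ.
−0.20·log₂(0.20) = 0.4644
−0.24·log₂(0.24) = 0.4941
−0.13·log₂(0.13) = 0.3826
−0.17·log₂(0.17) = 0.4346
−0.26·log₂(0.26) = 0.5053
Sum ≈ 2.2810 → 2.281 bits.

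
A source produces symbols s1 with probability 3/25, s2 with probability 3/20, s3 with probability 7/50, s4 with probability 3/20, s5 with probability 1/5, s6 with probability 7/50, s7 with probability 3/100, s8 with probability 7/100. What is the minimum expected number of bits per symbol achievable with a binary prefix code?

2.9 bits/symbol

Repeatedly combine the two least-probable nodes; the expected code length is the sum of the merged weights.
merge 3/100 + 7/100 → 1/10
merge 1/10 + 3/25 → 11/50
merge 7/50 + 7/50 → 7/25
merge 3/20 + 3/20 → 3/10
merge 1/5 + 11/50 → 21/50
merge 7/25 + 3/10 → 29/50
merge 21/50 + 29/50 → 1
L = 1/10 + 11/50 + 7/25 + 3/10 + 21/50 + 29/50 + 1 = 29/10 = 2.9 bits/symbol.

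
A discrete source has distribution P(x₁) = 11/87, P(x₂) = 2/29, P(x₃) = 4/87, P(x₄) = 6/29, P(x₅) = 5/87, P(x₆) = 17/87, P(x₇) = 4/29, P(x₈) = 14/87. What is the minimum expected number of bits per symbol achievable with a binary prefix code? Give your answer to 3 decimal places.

Repeatedly combine the two least-probable nodes; the expected code length is the sum of the merged weights.
merge 4/87 + 5/87 → 3/29
merge 2/29 + 3/29 → 5/29
merge 11/87 + 4/29 → 23/87
merge 14/87 + 5/29 → 1/3
merge 17/87 + 6/29 → 35/87
merge 23/87 + 1/3 → 52/87
merge 35/87 + 52/87 → 1
L = 3/29 + 5/29 + 23/87 + 1/3 + 35/87 + 52/87 + 1 = 250/87 ≈ 2.874 bits/symbol.

2.874 bits/symbol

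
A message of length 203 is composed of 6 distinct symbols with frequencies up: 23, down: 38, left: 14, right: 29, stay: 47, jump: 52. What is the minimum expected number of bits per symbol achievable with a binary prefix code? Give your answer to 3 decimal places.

Probabilities are the counts divided by 203.
Repeatedly combine the two least-probable nodes; the expected code length is the sum of the merged weights.
merge 2/29 + 23/203 → 37/203
merge 1/7 + 37/203 → 66/203
merge 38/203 + 47/203 → 85/203
merge 52/203 + 66/203 → 118/203
merge 85/203 + 118/203 → 1
L = 37/203 + 66/203 + 85/203 + 118/203 + 1 = 509/203 ≈ 2.507 bits/symbol.

2.507 bits/symbol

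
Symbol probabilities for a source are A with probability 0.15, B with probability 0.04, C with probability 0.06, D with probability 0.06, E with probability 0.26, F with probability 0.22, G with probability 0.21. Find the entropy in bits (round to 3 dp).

2.542 bits

H = −Σ pᵢ log₂ pᵢ.
−0.15·log₂(0.15) = 0.4105
−0.04·log₂(0.04) = 0.1858
−0.06·log₂(0.06) = 0.2435
−0.06·log₂(0.06) = 0.2435
−0.26·log₂(0.26) = 0.5053
−0.22·log₂(0.22) = 0.4806
−0.21·log₂(0.21) = 0.4728
Sum ≈ 2.5421 → 2.542 bits.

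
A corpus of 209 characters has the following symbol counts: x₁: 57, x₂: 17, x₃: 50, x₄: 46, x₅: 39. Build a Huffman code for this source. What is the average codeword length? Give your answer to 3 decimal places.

Probabilities are the counts divided by 209.
Repeatedly combine the two least-probable nodes; the expected code length is the sum of the merged weights.
merge 17/209 + 39/209 → 56/209
merge 46/209 + 50/209 → 96/209
merge 56/209 + 3/11 → 113/209
merge 96/209 + 113/209 → 1
L = 56/209 + 96/209 + 113/209 + 1 = 474/209 ≈ 2.268 bits/symbol.

2.268 bits/symbol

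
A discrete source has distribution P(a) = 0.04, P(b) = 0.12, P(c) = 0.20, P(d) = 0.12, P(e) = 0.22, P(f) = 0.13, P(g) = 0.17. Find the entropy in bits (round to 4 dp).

H = −Σ pᵢ log₂ pᵢ.
−0.04·log₂(0.04) = 0.1858
−0.12·log₂(0.12) = 0.3671
−0.20·log₂(0.20) = 0.4644
−0.12·log₂(0.12) = 0.3671
−0.22·log₂(0.22) = 0.4806
−0.13·log₂(0.13) = 0.3826
−0.17·log₂(0.17) = 0.4346
Sum ≈ 2.6821 → 2.6821 bits.

2.6821 bits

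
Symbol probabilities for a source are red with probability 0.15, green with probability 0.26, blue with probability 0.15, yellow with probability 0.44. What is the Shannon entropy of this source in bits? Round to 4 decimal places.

1.8475 bits

H = −Σ pᵢ log₂ pᵢ.
−0.15·log₂(0.15) = 0.4105
−0.26·log₂(0.26) = 0.5053
−0.15·log₂(0.15) = 0.4105
−0.44·log₂(0.44) = 0.5211
Sum ≈ 1.8475 → 1.8475 bits.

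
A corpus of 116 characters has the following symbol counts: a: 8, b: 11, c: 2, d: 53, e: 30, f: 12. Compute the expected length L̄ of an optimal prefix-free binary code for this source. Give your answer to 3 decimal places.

Probabilities are the counts divided by 116.
Repeatedly combine the two least-probable nodes; the expected code length is the sum of the merged weights.
merge 1/58 + 2/29 → 5/58
merge 5/58 + 11/116 → 21/116
merge 3/29 + 21/116 → 33/116
merge 15/58 + 33/116 → 63/116
merge 53/116 + 63/116 → 1
L = 5/58 + 21/116 + 33/116 + 63/116 + 1 = 243/116 ≈ 2.095 bits/symbol.

2.095 bits/symbol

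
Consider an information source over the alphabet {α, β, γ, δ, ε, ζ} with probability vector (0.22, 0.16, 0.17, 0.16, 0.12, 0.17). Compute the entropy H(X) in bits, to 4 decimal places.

H = −Σ pᵢ log₂ pᵢ.
−0.22·log₂(0.22) = 0.4806
−0.16·log₂(0.16) = 0.4230
−0.17·log₂(0.17) = 0.4346
−0.16·log₂(0.16) = 0.4230
−0.12·log₂(0.12) = 0.3671
−0.17·log₂(0.17) = 0.4346
Sum ≈ 2.5628 → 2.5628 bits.

2.5628 bits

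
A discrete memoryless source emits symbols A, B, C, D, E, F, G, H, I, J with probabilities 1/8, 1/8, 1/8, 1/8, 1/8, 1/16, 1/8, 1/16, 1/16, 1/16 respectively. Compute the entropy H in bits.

3.25 bits

Each probability is a power of 1/2, so log₂(1/p) is an integer.
H = Σ p·log₂(1/p) = 1/8·3 + 1/8·3 + 1/8·3 + 1/8·3 + 1/8·3 + 1/16·4 + 1/8·3 + 1/16·4 + 1/16·4 + 1/16·4 = 3.25 bits.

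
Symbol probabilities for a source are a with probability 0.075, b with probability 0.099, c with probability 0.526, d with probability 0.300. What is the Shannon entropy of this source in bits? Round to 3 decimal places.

H = −Σ pᵢ log₂ pᵢ.
−0.075·log₂(0.075) = 0.2803
−0.099·log₂(0.099) = 0.3303
−0.526·log₂(0.526) = 0.4875
−0.300·log₂(0.300) = 0.5211
Sum ≈ 1.6192 → 1.619 bits.

1.619 bits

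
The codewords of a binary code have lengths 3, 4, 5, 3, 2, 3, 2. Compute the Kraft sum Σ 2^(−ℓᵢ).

0.96875

With common denominator 2^5 = 32: Σ 2^(−ℓᵢ) = 4/32 + 2/32 + 1/32 + 4/32 + 8/32 + 4/32 + 8/32 = 31/32 = 0.96875.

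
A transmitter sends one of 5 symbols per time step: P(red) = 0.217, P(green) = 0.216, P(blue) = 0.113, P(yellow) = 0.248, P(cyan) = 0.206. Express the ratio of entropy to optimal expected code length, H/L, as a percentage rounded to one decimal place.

Entropy H = −Σ p log₂ p ≈ 2.2797 bits.
Huffman merges: 113/1000+103/500→319/1000; 27/125+217/1000→433/1000; 31/125+319/1000→567/1000; 433/1000+567/1000→1. L = 2319/1000 ≈ 2.3190.
Efficiency = H/L = 2.2797/2.3190 = 98.3%.

98.3%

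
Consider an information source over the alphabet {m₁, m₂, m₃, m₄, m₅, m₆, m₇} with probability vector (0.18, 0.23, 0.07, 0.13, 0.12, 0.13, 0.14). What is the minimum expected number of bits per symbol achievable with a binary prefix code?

Repeatedly combine the two least-probable nodes; the expected code length is the sum of the merged weights.
merge 7/100 + 3/25 → 19/100
merge 13/100 + 13/100 → 13/50
merge 7/50 + 9/50 → 8/25
merge 19/100 + 23/100 → 21/50
merge 13/50 + 8/25 → 29/50
merge 21/50 + 29/50 → 1
L = 19/100 + 13/50 + 8/25 + 21/50 + 29/50 + 1 = 277/100 = 2.77 bits/symbol.

2.77 bits/symbol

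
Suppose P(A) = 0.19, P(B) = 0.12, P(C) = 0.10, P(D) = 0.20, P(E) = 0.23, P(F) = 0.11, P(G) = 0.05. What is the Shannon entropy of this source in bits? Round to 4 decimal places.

2.6729 bits

H = −Σ pᵢ log₂ pᵢ.
−0.19·log₂(0.19) = 0.4552
−0.12·log₂(0.12) = 0.3671
−0.10·log₂(0.10) = 0.3322
−0.20·log₂(0.20) = 0.4644
−0.23·log₂(0.23) = 0.4877
−0.11·log₂(0.11) = 0.3503
−0.05·log₂(0.05) = 0.2161
Sum ≈ 2.6729 → 2.6729 bits.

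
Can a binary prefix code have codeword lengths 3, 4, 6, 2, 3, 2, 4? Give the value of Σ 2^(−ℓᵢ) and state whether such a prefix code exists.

With common denominator 2^6 = 64: Σ 2^(−ℓᵢ) = 8/64 + 4/64 + 1/64 + 16/64 + 8/64 + 16/64 + 4/64 = 57/64 = 0.890625.
Kraft's inequality requires Σ ≤ 1; here Σ = 0.890625 ≤ 1, so such a prefix code exists.

0.890625; yes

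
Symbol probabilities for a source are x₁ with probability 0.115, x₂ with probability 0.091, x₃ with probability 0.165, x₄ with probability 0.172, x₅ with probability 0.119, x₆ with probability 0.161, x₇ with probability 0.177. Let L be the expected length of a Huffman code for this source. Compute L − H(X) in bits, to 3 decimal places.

Entropy H = −Σ p log₂ p ≈ 2.7711 bits.
Huffman merges: 91/1000+23/200→103/500; 119/1000+161/1000→7/25; 33/200+43/250→337/1000; 177/1000+103/500→383/1000; 7/25+337/1000→617/1000; 383/1000+617/1000→1. L = 2823/1000 ≈ 2.8230.
L − H = 2.8230 − 2.7711 = 0.052 bits.

0.052 bits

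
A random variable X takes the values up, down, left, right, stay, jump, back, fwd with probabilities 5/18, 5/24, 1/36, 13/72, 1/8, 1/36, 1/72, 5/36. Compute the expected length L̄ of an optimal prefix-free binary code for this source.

2.625 bits/symbol

Repeatedly combine the two least-probable nodes; the expected code length is the sum of the merged weights.
merge 1/72 + 1/36 → 1/24
merge 1/36 + 1/24 → 5/72
merge 5/72 + 1/8 → 7/36
merge 5/36 + 13/72 → 23/72
merge 7/36 + 5/24 → 29/72
merge 5/18 + 23/72 → 43/72
merge 29/72 + 43/72 → 1
L = 1/24 + 5/72 + 7/36 + 23/72 + 29/72 + 43/72 + 1 = 21/8 = 2.625 bits/symbol.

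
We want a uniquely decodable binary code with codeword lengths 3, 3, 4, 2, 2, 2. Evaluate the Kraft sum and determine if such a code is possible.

1.0625; no

With common denominator 2^4 = 16: Σ 2^(−ℓᵢ) = 2/16 + 2/16 + 1/16 + 4/16 + 4/16 + 4/16 = 17/16 = 1.0625.
Kraft's inequality requires Σ ≤ 1; here Σ = 1.0625 > 1, so no such prefix code exists.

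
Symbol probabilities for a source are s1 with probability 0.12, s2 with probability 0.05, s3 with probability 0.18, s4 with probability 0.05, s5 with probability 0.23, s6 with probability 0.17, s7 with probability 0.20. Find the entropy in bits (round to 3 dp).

2.631 bits

H = −Σ pᵢ log₂ pᵢ.
−0.12·log₂(0.12) = 0.3671
−0.05·log₂(0.05) = 0.2161
−0.18·log₂(0.18) = 0.4453
−0.05·log₂(0.05) = 0.2161
−0.23·log₂(0.23) = 0.4877
−0.17·log₂(0.17) = 0.4346
−0.20·log₂(0.20) = 0.4644
Sum ≈ 2.6312 → 2.631 bits.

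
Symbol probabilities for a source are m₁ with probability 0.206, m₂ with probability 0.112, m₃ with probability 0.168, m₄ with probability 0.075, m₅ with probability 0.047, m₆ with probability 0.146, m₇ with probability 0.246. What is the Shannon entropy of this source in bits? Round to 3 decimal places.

2.646 bits

H = −Σ pᵢ log₂ pᵢ.
−0.206·log₂(0.206) = 0.4695
−0.112·log₂(0.112) = 0.3537
−0.168·log₂(0.168) = 0.4323
−0.075·log₂(0.075) = 0.2803
−0.047·log₂(0.047) = 0.2073
−0.146·log₂(0.146) = 0.4053
−0.246·log₂(0.246) = 0.4977
Sum ≈ 2.6462 → 2.646 bits.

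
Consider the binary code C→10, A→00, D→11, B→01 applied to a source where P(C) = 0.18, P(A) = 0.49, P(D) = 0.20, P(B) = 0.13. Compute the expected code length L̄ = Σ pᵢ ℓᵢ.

2 bits/symbol

L̄ = Σ pᵢ·ℓᵢ = 0.18·2 + 0.49·2 + 0.20·2 + 0.13·2 = 2 bits/symbol.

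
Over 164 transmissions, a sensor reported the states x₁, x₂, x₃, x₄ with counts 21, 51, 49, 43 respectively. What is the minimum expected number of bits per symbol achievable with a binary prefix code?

Probabilities are the counts divided by 164.
Repeatedly combine the two least-probable nodes; the expected code length is the sum of the merged weights.
merge 21/164 + 43/164 → 16/41
merge 49/164 + 51/164 → 25/41
merge 16/41 + 25/41 → 1
L = 16/41 + 25/41 + 1 = 2 bits/symbol.

2 bits/symbol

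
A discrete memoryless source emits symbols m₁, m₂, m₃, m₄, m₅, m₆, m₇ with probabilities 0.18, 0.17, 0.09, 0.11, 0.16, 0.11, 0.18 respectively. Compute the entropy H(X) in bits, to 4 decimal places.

2.7614 bits

H = −Σ pᵢ log₂ pᵢ.
−0.18·log₂(0.18) = 0.4453
−0.17·log₂(0.17) = 0.4346
−0.09·log₂(0.09) = 0.3127
−0.11·log₂(0.11) = 0.3503
−0.16·log₂(0.16) = 0.4230
−0.11·log₂(0.11) = 0.3503
−0.18·log₂(0.18) = 0.4453
Sum ≈ 2.7614 → 2.7614 bits.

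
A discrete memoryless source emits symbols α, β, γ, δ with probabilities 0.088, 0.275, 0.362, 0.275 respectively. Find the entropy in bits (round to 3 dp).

1.864 bits

H = −Σ pᵢ log₂ pᵢ.
−0.088·log₂(0.088) = 0.3086
−0.275·log₂(0.275) = 0.5122
−0.362·log₂(0.362) = 0.5307
−0.275·log₂(0.275) = 0.5122
Sum ≈ 1.8636 → 1.864 bits.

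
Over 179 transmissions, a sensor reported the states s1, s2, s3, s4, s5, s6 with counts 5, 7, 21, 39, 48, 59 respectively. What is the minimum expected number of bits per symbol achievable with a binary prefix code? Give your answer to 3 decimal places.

Probabilities are the counts divided by 179.
Repeatedly combine the two least-probable nodes; the expected code length is the sum of the merged weights.
merge 5/179 + 7/179 → 12/179
merge 12/179 + 21/179 → 33/179
merge 33/179 + 39/179 → 72/179
merge 48/179 + 59/179 → 107/179
merge 72/179 + 107/179 → 1
L = 12/179 + 33/179 + 72/179 + 107/179 + 1 = 403/179 ≈ 2.251 bits/symbol.

2.251 bits/symbol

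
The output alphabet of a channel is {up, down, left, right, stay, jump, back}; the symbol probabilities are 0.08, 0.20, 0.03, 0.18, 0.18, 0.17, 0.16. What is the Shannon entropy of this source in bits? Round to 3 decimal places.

2.656 bits

H = −Σ pᵢ log₂ pᵢ.
−0.08·log₂(0.08) = 0.2915
−0.20·log₂(0.20) = 0.4644
−0.03·log₂(0.03) = 0.1518
−0.18·log₂(0.18) = 0.4453
−0.18·log₂(0.18) = 0.4453
−0.17·log₂(0.17) = 0.4346
−0.16·log₂(0.16) = 0.4230
Sum ≈ 2.6559 → 2.656 bits.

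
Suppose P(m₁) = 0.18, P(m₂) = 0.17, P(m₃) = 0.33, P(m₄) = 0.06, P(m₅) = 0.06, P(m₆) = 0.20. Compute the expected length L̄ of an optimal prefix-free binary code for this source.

Repeatedly combine the two least-probable nodes; the expected code length is the sum of the merged weights.
merge 3/50 + 3/50 → 3/25
merge 3/25 + 17/100 → 29/100
merge 9/50 + 1/5 → 19/50
merge 29/100 + 33/100 → 31/50
merge 19/50 + 31/50 → 1
L = 3/25 + 29/100 + 19/50 + 31/50 + 1 = 241/100 = 2.41 bits/symbol.

2.41 bits/symbol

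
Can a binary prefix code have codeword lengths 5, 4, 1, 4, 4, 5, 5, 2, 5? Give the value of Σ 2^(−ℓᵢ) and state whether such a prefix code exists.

With common denominator 2^5 = 32: Σ 2^(−ℓᵢ) = 1/32 + 2/32 + 16/32 + 2/32 + 2/32 + 1/32 + 1/32 + 8/32 + 1/32 = 34/32 = 1.0625.
Kraft's inequality requires Σ ≤ 1; here Σ = 1.0625 > 1, so no such prefix code exists.

1.0625; no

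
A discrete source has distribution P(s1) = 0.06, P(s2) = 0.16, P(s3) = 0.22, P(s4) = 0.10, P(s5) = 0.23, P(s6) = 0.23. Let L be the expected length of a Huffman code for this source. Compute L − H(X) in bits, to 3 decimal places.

0.025 bits

Entropy H = −Σ p log₂ p ≈ 2.4547 bits.
Huffman merges: 3/50+1/10→4/25; 4/25+4/25→8/25; 11/50+23/100→9/20; 23/100+8/25→11/20; 9/20+11/20→1. L = 62/25 ≈ 2.4800.
L − H = 2.4800 − 2.4547 = 0.025 bits.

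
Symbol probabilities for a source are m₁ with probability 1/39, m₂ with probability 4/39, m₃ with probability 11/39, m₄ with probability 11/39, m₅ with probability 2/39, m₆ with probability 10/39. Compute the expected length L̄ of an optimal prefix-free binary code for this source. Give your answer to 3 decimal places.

2.256 bits/symbol

Repeatedly combine the two least-probable nodes; the expected code length is the sum of the merged weights.
merge 1/39 + 2/39 → 1/13
merge 1/13 + 4/39 → 7/39
merge 7/39 + 10/39 → 17/39
merge 11/39 + 11/39 → 22/39
merge 17/39 + 22/39 → 1
L = 1/13 + 7/39 + 17/39 + 22/39 + 1 = 88/39 ≈ 2.256 bits/symbol.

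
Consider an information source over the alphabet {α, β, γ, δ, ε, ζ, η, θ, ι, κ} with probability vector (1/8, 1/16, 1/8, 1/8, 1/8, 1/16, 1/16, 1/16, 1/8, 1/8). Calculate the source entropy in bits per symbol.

Each probability is a power of 1/2, so log₂(1/p) is an integer.
H = Σ p·log₂(1/p) = 1/8·3 + 1/16·4 + 1/8·3 + 1/8·3 + 1/8·3 + 1/16·4 + 1/16·4 + 1/16·4 + 1/8·3 + 1/8·3 = 3.25 bits.

3.25 bits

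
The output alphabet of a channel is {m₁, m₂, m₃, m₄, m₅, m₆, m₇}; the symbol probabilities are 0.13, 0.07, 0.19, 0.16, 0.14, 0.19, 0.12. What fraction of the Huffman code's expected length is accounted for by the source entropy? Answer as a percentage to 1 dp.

Entropy H = −Σ p log₂ p ≈ 2.7488 bits.
Huffman merges: 7/100+3/25→19/100; 13/100+7/50→27/100; 4/25+19/100→7/20; 19/100+19/100→19/50; 27/100+7/20→31/50; 19/50+31/50→1. L = 281/100 ≈ 2.8100.
Efficiency = H/L = 2.7488/2.8100 = 97.8%.

97.8%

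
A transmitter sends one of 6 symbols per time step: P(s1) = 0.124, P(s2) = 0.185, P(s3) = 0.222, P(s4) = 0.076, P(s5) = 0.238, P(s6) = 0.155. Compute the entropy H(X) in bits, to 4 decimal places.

H = −Σ pᵢ log₂ pᵢ.
−0.124·log₂(0.124) = 0.3734
−0.185·log₂(0.185) = 0.4504
−0.222·log₂(0.222) = 0.4820
−0.076·log₂(0.076) = 0.2826
−0.238·log₂(0.238) = 0.4929
−0.155·log₂(0.155) = 0.4169
Sum ≈ 2.4982 → 2.4982 bits.

2.4982 bits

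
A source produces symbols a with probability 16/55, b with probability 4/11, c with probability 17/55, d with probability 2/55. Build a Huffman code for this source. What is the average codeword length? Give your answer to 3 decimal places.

Repeatedly combine the two least-probable nodes; the expected code length is the sum of the merged weights.
merge 2/55 + 16/55 → 18/55
merge 17/55 + 18/55 → 7/11
merge 4/11 + 7/11 → 1
L = 18/55 + 7/11 + 1 = 108/55 ≈ 1.964 bits/symbol.

1.964 bits/symbol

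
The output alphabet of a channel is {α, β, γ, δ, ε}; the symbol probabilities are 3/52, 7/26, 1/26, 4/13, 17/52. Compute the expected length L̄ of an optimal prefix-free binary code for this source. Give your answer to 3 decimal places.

2.096 bits/symbol

Repeatedly combine the two least-probable nodes; the expected code length is the sum of the merged weights.
merge 1/26 + 3/52 → 5/52
merge 5/52 + 7/26 → 19/52
merge 4/13 + 17/52 → 33/52
merge 19/52 + 33/52 → 1
L = 5/52 + 19/52 + 33/52 + 1 = 109/52 ≈ 2.096 bits/symbol.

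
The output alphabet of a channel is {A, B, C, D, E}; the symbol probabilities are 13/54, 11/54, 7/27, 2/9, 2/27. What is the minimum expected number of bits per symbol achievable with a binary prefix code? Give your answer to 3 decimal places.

Repeatedly combine the two least-probable nodes; the expected code length is the sum of the merged weights.
merge 2/27 + 11/54 → 5/18
merge 2/9 + 13/54 → 25/54
merge 7/27 + 5/18 → 29/54
merge 25/54 + 29/54 → 1
L = 5/18 + 25/54 + 29/54 + 1 = 41/18 ≈ 2.278 bits/symbol.

2.278 bits/symbol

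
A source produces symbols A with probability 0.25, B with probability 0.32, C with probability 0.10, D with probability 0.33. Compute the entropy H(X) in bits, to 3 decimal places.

H = −Σ pᵢ log₂ pᵢ.
−0.25·log₂(0.25) = 0.5000
−0.32·log₂(0.32) = 0.5260
−0.10·log₂(0.10) = 0.3322
−0.33·log₂(0.33) = 0.5278
Sum ≈ 1.8860 → 1.886 bits.

1.886 bits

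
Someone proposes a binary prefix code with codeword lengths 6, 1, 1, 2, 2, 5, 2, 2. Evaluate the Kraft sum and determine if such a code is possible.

With common denominator 2^6 = 64: Σ 2^(−ℓᵢ) = 1/64 + 32/64 + 32/64 + 16/64 + 16/64 + 2/64 + 16/64 + 16/64 = 131/64 = 2.046875.
Kraft's inequality requires Σ ≤ 1; here Σ = 2.046875 > 1, so no such prefix code exists.

2.046875; no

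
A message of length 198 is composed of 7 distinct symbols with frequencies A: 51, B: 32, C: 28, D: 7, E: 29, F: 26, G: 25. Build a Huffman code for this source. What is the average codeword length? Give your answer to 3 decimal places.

Probabilities are the counts divided by 198.
Repeatedly combine the two least-probable nodes; the expected code length is the sum of the merged weights.
merge 7/198 + 25/198 → 16/99
merge 13/99 + 14/99 → 3/11
merge 29/198 + 16/99 → 61/198
merge 16/99 + 17/66 → 83/198
merge 3/11 + 61/198 → 115/198
merge 83/198 + 115/198 → 1
L = 16/99 + 3/11 + 61/198 + 83/198 + 115/198 + 1 = 181/66 ≈ 2.742 bits/symbol.

2.742 bits/symbol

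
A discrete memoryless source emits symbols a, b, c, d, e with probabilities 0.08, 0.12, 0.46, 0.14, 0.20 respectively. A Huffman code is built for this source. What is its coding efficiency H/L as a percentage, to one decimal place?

Entropy H = −Σ p log₂ p ≈ 2.0354 bits.
Huffman merges: 2/25+3/25→1/5; 7/50+1/5→17/50; 1/5+17/50→27/50; 23/50+27/50→1. L = 52/25 ≈ 2.0800.
Efficiency = H/L = 2.0354/2.0800 = 97.9%.

97.9%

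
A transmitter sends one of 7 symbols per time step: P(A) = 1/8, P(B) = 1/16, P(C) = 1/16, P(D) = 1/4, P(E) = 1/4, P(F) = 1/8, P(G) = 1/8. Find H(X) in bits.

2.625 bits

Each probability is a power of 1/2, so log₂(1/p) is an integer.
H = Σ p·log₂(1/p) = 1/8·3 + 1/16·4 + 1/16·4 + 1/4·2 + 1/4·2 + 1/8·3 + 1/8·3 = 2.625 bits.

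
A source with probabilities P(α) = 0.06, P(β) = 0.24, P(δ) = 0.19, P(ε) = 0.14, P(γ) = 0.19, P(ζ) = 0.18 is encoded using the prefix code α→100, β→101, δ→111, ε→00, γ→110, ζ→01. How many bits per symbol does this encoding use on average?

L̄ = Σ pᵢ·ℓᵢ = 0.06·3 + 0.24·3 + 0.19·3 + 0.14·2 + 0.19·3 + 0.18·2 = 2.68 bits/symbol.

2.68 bits/symbol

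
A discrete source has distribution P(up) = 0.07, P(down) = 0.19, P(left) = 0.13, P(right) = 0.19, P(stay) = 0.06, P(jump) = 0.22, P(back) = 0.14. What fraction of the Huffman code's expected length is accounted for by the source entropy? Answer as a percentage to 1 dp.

98.6%

Entropy H = −Σ p log₂ p ≈ 2.6829 bits.
Huffman merges: 3/50+7/100→13/100; 13/100+13/100→13/50; 7/50+19/100→33/100; 19/100+11/50→41/100; 13/50+33/100→59/100; 41/100+59/100→1. L = 68/25 ≈ 2.7200.
Efficiency = H/L = 2.6829/2.7200 = 98.6%.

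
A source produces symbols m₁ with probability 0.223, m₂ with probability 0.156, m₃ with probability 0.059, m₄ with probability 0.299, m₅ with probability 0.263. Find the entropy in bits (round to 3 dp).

2.169 bits

H = −Σ pᵢ log₂ pᵢ.
−0.223·log₂(0.223) = 0.4828
−0.156·log₂(0.156) = 0.4181
−0.059·log₂(0.059) = 0.2409
−0.299·log₂(0.299) = 0.5208
−0.263·log₂(0.263) = 0.5068
Sum ≈ 2.1694 → 2.169 bits.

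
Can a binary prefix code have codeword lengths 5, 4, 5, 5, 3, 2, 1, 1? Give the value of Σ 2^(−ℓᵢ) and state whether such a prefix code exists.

1.53125; no

With common denominator 2^5 = 32: Σ 2^(−ℓᵢ) = 1/32 + 2/32 + 1/32 + 1/32 + 4/32 + 8/32 + 16/32 + 16/32 = 49/32 = 1.53125.
Kraft's inequality requires Σ ≤ 1; here Σ = 1.53125 > 1, so no such prefix code exists.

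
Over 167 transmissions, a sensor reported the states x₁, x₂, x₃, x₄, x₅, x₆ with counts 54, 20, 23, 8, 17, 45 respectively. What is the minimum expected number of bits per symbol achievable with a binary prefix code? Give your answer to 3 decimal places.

2.407 bits/symbol

Probabilities are the counts divided by 167.
Repeatedly combine the two least-probable nodes; the expected code length is the sum of the merged weights.
merge 8/167 + 17/167 → 25/167
merge 20/167 + 23/167 → 43/167
merge 25/167 + 43/167 → 68/167
merge 45/167 + 54/167 → 99/167
merge 68/167 + 99/167 → 1
L = 25/167 + 43/167 + 68/167 + 99/167 + 1 = 402/167 ≈ 2.407 bits/symbol.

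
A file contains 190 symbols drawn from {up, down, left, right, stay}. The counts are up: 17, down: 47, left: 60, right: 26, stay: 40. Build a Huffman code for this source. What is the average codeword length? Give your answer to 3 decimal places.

2.226 bits/symbol

Probabilities are the counts divided by 190.
Repeatedly combine the two least-probable nodes; the expected code length is the sum of the merged weights.
merge 17/190 + 13/95 → 43/190
merge 4/19 + 43/190 → 83/190
merge 47/190 + 6/19 → 107/190
merge 83/190 + 107/190 → 1
L = 43/190 + 83/190 + 107/190 + 1 = 423/190 ≈ 2.226 bits/symbol.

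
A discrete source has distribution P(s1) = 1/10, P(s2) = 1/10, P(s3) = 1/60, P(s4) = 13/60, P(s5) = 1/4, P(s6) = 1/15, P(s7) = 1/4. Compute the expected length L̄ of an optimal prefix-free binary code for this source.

Repeatedly combine the two least-probable nodes; the expected code length is the sum of the merged weights.
merge 1/60 + 1/15 → 1/12
merge 1/12 + 1/10 → 11/60
merge 1/10 + 11/60 → 17/60
merge 13/60 + 1/4 → 7/15
merge 1/4 + 17/60 → 8/15
merge 7/15 + 8/15 → 1
L = 1/12 + 11/60 + 17/60 + 7/15 + 8/15 + 1 = 51/20 = 2.55 bits/symbol.

2.55 bits/symbol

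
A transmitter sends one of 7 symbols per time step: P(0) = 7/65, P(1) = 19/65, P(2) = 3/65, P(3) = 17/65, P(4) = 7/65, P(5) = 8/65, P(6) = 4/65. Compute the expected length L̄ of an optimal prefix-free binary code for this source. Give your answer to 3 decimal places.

2.554 bits/symbol

Repeatedly combine the two least-probable nodes; the expected code length is the sum of the merged weights.
merge 3/65 + 4/65 → 7/65
merge 7/65 + 7/65 → 14/65
merge 7/65 + 8/65 → 3/13
merge 14/65 + 3/13 → 29/65
merge 17/65 + 19/65 → 36/65
merge 29/65 + 36/65 → 1
L = 7/65 + 14/65 + 3/13 + 29/65 + 36/65 + 1 = 166/65 ≈ 2.554 bits/symbol.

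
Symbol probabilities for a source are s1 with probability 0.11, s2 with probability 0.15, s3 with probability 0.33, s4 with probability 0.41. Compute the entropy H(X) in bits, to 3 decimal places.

H = −Σ pᵢ log₂ pᵢ.
−0.11·log₂(0.11) = 0.3503
−0.15·log₂(0.15) = 0.4105
−0.33·log₂(0.33) = 0.5278
−0.41·log₂(0.41) = 0.5274
Sum ≈ 1.8160 → 1.816 bits.

1.816 bits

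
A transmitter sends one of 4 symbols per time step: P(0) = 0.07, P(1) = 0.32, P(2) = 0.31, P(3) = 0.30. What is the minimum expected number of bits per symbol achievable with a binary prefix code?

2 bits/symbol

Repeatedly combine the two least-probable nodes; the expected code length is the sum of the merged weights.
merge 7/100 + 3/10 → 37/100
merge 31/100 + 8/25 → 63/100
merge 37/100 + 63/100 → 1
L = 37/100 + 63/100 + 1 = 2 bits/symbol.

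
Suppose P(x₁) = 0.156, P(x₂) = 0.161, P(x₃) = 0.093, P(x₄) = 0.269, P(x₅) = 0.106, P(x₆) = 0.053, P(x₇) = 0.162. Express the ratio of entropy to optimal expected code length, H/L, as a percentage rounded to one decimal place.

Entropy H = −Σ p log₂ p ≈ 2.6638 bits.
Huffman merges: 53/1000+93/1000→73/500; 53/500+73/500→63/250; 39/250+161/1000→317/1000; 81/500+63/250→207/500; 269/1000+317/1000→293/500; 207/500+293/500→1. L = 543/200 ≈ 2.7150.
Efficiency = H/L = 2.6638/2.7150 = 98.1%.

98.1%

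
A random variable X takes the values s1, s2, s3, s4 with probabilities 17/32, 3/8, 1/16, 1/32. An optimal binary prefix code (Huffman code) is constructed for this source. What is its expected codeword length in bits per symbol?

1.5625 bits/symbol

Repeatedly combine the two least-probable nodes; the expected code length is the sum of the merged weights.
merge 1/32 + 1/16 → 3/32
merge 3/32 + 3/8 → 15/32
merge 15/32 + 17/32 → 1
L = 3/32 + 15/32 + 1 = 25/16 = 1.5625 bits/symbol.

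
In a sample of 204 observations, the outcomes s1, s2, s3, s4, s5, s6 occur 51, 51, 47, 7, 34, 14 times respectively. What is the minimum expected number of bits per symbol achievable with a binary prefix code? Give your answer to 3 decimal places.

2.373 bits/symbol

Probabilities are the counts divided by 204.
Repeatedly combine the two least-probable nodes; the expected code length is the sum of the merged weights.
merge 7/204 + 7/102 → 7/68
merge 7/68 + 1/6 → 55/204
merge 47/204 + 1/4 → 49/102
merge 1/4 + 55/204 → 53/102
merge 49/102 + 53/102 → 1
L = 7/68 + 55/204 + 49/102 + 53/102 + 1 = 121/51 ≈ 2.373 bits/symbol.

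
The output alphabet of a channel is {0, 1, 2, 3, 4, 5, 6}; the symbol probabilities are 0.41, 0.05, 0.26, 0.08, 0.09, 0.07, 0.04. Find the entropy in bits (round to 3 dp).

2.307 bits

H = −Σ pᵢ log₂ pᵢ.
−0.41·log₂(0.41) = 0.5274
−0.05·log₂(0.05) = 0.2161
−0.26·log₂(0.26) = 0.5053
−0.08·log₂(0.08) = 0.2915
−0.09·log₂(0.09) = 0.3127
−0.07·log₂(0.07) = 0.2686
−0.04·log₂(0.04) = 0.1858
Sum ≈ 2.3072 → 2.307 bits.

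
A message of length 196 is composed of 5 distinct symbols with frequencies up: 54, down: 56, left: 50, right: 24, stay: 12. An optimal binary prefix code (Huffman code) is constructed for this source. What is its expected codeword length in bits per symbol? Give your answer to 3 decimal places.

2.184 bits/symbol

Probabilities are the counts divided by 196.
Repeatedly combine the two least-probable nodes; the expected code length is the sum of the merged weights.
merge 3/49 + 6/49 → 9/49
merge 9/49 + 25/98 → 43/98
merge 27/98 + 2/7 → 55/98
merge 43/98 + 55/98 → 1
L = 9/49 + 43/98 + 55/98 + 1 = 107/49 ≈ 2.184 bits/symbol.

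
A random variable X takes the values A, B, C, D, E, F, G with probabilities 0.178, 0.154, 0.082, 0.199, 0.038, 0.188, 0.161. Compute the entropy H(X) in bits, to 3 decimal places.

2.675 bits

H = −Σ pᵢ log₂ pᵢ.
−0.178·log₂(0.178) = 0.4432
−0.154·log₂(0.154) = 0.4156
−0.082·log₂(0.082) = 0.2959
−0.199·log₂(0.199) = 0.4635
−0.038·log₂(0.038) = 0.1793
−0.188·log₂(0.188) = 0.4533
−0.161·log₂(0.161) = 0.4242
Sum ≈ 2.6750 → 2.675 bits.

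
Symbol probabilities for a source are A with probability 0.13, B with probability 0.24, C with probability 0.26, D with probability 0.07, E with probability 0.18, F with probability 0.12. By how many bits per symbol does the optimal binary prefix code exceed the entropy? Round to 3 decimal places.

0.037 bits

Entropy H = −Σ p log₂ p ≈ 2.4630 bits.
Huffman merges: 7/100+3/25→19/100; 13/100+9/50→31/100; 19/100+6/25→43/100; 13/50+31/100→57/100; 43/100+57/100→1. L = 5/2 ≈ 2.5000.
L − H = 2.5000 − 2.4630 = 0.037 bits.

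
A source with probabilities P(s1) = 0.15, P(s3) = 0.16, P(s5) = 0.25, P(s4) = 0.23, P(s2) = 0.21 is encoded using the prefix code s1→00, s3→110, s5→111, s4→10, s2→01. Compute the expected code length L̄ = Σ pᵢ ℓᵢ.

2.41 bits/symbol

L̄ = Σ pᵢ·ℓᵢ = 0.15·2 + 0.16·3 + 0.25·3 + 0.23·2 + 0.21·2 = 2.41 bits/symbol.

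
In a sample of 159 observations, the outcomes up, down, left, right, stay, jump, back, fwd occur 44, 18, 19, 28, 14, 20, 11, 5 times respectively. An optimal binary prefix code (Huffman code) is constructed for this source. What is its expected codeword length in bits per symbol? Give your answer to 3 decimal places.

Probabilities are the counts divided by 159.
Repeatedly combine the two least-probable nodes; the expected code length is the sum of the merged weights.
merge 5/159 + 11/159 → 16/159
merge 14/159 + 16/159 → 10/53
merge 6/53 + 19/159 → 37/159
merge 20/159 + 28/159 → 16/53
merge 10/53 + 37/159 → 67/159
merge 44/159 + 16/53 → 92/159
merge 67/159 + 92/159 → 1
L = 16/159 + 10/53 + 37/159 + 16/53 + 67/159 + 92/159 + 1 = 449/159 ≈ 2.824 bits/symbol.

2.824 bits/symbol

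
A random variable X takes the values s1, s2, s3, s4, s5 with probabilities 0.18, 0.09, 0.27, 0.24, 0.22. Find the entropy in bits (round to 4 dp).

2.2427 bits

H = −Σ pᵢ log₂ pᵢ.
−0.18·log₂(0.18) = 0.4453
−0.09·log₂(0.09) = 0.3127
−0.27·log₂(0.27) = 0.5100
−0.24·log₂(0.24) = 0.4941
−0.22·log₂(0.22) = 0.4806
Sum ≈ 2.2427 → 2.2427 bits.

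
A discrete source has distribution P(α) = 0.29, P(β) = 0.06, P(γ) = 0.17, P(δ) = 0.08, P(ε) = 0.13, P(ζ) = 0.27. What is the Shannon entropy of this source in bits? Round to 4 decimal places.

2.3802 bits

H = −Σ pᵢ log₂ pᵢ.
−0.29·log₂(0.29) = 0.5179
−0.06·log₂(0.06) = 0.2435
−0.17·log₂(0.17) = 0.4346
−0.08·log₂(0.08) = 0.2915
−0.13·log₂(0.13) = 0.3826
−0.27·log₂(0.27) = 0.5100
Sum ≈ 2.3802 → 2.3802 bits.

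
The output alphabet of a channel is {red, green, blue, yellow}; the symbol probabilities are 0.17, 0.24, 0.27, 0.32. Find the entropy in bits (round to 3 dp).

1.965 bits

H = −Σ pᵢ log₂ pᵢ.
−0.17·log₂(0.17) = 0.4346
−0.24·log₂(0.24) = 0.4941
−0.27·log₂(0.27) = 0.5100
−0.32·log₂(0.32) = 0.5260
Sum ≈ 1.9648 → 1.965 bits.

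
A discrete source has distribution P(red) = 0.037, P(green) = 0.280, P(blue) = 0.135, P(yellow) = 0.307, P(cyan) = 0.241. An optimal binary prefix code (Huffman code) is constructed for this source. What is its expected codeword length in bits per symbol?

2.172 bits/symbol

Repeatedly combine the two least-probable nodes; the expected code length is the sum of the merged weights.
merge 37/1000 + 27/200 → 43/250
merge 43/250 + 241/1000 → 413/1000
merge 7/25 + 307/1000 → 587/1000
merge 413/1000 + 587/1000 → 1
L = 43/250 + 413/1000 + 587/1000 + 1 = 543/250 = 2.172 bits/symbol.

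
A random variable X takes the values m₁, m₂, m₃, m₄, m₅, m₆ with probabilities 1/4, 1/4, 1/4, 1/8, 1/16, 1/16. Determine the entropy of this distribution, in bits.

Each probability is a power of 1/2, so log₂(1/p) is an integer.
H = Σ p·log₂(1/p) = 1/4·2 + 1/4·2 + 1/4·2 + 1/8·3 + 1/16·4 + 1/16·4 = 2.375 bits.

2.375 bits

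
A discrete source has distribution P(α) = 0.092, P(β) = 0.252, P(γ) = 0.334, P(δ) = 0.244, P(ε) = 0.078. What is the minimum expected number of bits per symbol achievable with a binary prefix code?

2.17 bits/symbol

Repeatedly combine the two least-probable nodes; the expected code length is the sum of the merged weights.
merge 39/500 + 23/250 → 17/100
merge 17/100 + 61/250 → 207/500
merge 63/250 + 167/500 → 293/500
merge 207/500 + 293/500 → 1
L = 17/100 + 207/500 + 293/500 + 1 = 217/100 = 2.17 bits/symbol.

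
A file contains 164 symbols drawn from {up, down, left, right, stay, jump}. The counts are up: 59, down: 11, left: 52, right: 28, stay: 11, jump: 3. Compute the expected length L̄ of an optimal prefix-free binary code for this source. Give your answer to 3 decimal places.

2.201 bits/symbol

Probabilities are the counts divided by 164.
Repeatedly combine the two least-probable nodes; the expected code length is the sum of the merged weights.
merge 3/164 + 11/164 → 7/82
merge 11/164 + 7/82 → 25/164
merge 25/164 + 7/41 → 53/164
merge 13/41 + 53/164 → 105/164
merge 59/164 + 105/164 → 1
L = 7/82 + 25/164 + 53/164 + 105/164 + 1 = 361/164 ≈ 2.201 bits/symbol.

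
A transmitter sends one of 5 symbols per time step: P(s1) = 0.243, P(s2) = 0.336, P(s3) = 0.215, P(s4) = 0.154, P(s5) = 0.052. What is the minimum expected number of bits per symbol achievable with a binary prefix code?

2.206 bits/symbol

Repeatedly combine the two least-probable nodes; the expected code length is the sum of the merged weights.
merge 13/250 + 77/500 → 103/500
merge 103/500 + 43/200 → 421/1000
merge 243/1000 + 42/125 → 579/1000
merge 421/1000 + 579/1000 → 1
L = 103/500 + 421/1000 + 579/1000 + 1 = 1103/500 = 2.206 bits/symbol.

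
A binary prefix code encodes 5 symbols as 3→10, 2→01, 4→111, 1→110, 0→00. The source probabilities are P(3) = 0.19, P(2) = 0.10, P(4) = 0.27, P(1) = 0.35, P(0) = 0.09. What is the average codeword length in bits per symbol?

L̄ = Σ pᵢ·ℓᵢ = 0.19·2 + 0.10·2 + 0.27·3 + 0.35·3 + 0.09·2 = 2.62 bits/symbol.

2.62 bits/symbol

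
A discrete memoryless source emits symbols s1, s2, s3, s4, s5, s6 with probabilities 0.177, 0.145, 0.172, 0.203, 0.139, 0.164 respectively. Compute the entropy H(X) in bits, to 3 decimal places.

2.573 bits

H = −Σ pᵢ log₂ pᵢ.
−0.177·log₂(0.177) = 0.4422
−0.145·log₂(0.145) = 0.4040
−0.172·log₂(0.172) = 0.4368
−0.203·log₂(0.203) = 0.4670
−0.139·log₂(0.139) = 0.3957
−0.164·log₂(0.164) = 0.4278
Sum ≈ 2.5734 → 2.573 bits.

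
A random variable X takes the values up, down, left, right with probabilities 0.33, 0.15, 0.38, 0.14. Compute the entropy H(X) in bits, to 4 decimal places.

1.8659 bits

H = −Σ pᵢ log₂ pᵢ.
−0.33·log₂(0.33) = 0.5278
−0.15·log₂(0.15) = 0.4105
−0.38·log₂(0.38) = 0.5305
−0.14·log₂(0.14) = 0.3971
Sum ≈ 1.8659 → 1.8659 bits.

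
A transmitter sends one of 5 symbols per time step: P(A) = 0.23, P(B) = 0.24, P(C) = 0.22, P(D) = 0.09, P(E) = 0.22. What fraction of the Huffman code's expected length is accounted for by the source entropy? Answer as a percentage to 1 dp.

97.6%

Entropy H = −Σ p log₂ p ≈ 2.2556 bits.
Huffman merges: 9/100+11/50→31/100; 11/50+23/100→9/20; 6/25+31/100→11/20; 9/20+11/20→1. L = 231/100 ≈ 2.3100.
Efficiency = H/L = 2.2556/2.3100 = 97.6%.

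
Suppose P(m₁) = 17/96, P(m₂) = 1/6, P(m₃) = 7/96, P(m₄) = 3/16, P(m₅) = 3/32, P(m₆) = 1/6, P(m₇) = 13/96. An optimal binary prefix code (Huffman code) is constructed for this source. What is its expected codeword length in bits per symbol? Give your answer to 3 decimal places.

2.802 bits/symbol

Repeatedly combine the two least-probable nodes; the expected code length is the sum of the merged weights.
merge 7/96 + 3/32 → 1/6
merge 13/96 + 1/6 → 29/96
merge 1/6 + 1/6 → 1/3
merge 17/96 + 3/16 → 35/96
merge 29/96 + 1/3 → 61/96
merge 35/96 + 61/96 → 1
L = 1/6 + 29/96 + 1/3 + 35/96 + 61/96 + 1 = 269/96 ≈ 2.802 bits/symbol.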